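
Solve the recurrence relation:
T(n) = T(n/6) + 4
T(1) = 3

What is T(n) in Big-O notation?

Each step divides n by 6 and adds 4. After log_6(n) steps we reach T(1)=3. So T(n) = 4·log_6(n) + 3 = O(log n).

Answer: O(log n)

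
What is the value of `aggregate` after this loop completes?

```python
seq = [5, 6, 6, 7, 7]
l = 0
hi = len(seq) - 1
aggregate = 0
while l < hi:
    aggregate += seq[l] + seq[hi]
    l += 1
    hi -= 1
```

Sum of pairs from ends
`aggregate` takes the values: 0 → 12 → 25

Answer: 25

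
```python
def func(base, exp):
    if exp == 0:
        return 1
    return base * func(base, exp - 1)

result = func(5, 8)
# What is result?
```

func(5, 8) = 5 * 5 * 5 * 5 * 5 * 5 * 5 * 5 = 390625

Answer: 390625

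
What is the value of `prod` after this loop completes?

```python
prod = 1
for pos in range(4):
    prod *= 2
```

2^4 = 16
`prod` takes the values: 1 → 2 → 4 → 8 → 16

Answer: 16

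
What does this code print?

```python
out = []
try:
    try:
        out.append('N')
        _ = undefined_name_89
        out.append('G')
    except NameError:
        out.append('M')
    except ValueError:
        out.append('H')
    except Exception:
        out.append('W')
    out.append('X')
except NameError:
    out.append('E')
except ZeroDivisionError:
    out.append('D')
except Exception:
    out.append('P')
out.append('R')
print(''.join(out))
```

Execution trace: 'N' (inner try body) → 'M' (inner except NameError) → 'X' (try body, no exception) → 'R' (after the try/except). Output: NMXR

Answer: NMXR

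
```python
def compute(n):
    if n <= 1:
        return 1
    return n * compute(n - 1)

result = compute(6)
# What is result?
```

compute(6) = 6 * 5 * 4 * 3 * 2 * 1 = 720

Answer: 720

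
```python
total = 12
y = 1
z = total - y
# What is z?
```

Trace:
`total = 12` → total = 12
`y = 1` → y = 1
`z = total - y` → z = 11
So z = 11

Answer: 11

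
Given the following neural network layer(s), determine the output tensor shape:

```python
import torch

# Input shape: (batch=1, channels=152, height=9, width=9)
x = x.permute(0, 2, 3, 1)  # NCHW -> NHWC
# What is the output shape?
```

Input: (1, 152, 9, 9) -> Output: (1, 9, 9, 152)

Answer: (1, 9, 9, 152)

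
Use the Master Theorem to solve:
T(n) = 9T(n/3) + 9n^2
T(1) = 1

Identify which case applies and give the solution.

a=9, b=3, f(n)=9n^2. log_3(9) = 2. Since c=2 = 2, Case 2 applies: T(n) = Θ(n^log_b(a) · log n) = O(n^2 log n).

Answer: O(n^2 log n) - Case 2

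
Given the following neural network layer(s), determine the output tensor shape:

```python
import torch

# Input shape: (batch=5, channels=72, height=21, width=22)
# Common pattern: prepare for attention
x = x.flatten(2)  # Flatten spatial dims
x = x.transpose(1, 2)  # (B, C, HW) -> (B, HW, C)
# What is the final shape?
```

Input: (5, 72, 21, 22) -> after flatten(2): (5, 72, 462) -> Output: (5, 462, 72)

Answer: (5, 462, 72)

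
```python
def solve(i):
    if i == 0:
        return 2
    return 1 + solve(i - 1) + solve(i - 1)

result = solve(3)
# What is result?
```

solve(i) = 1 + 2·solve(i-1), solve(0)=2. Closed form: (2+1)·2^3 - 1 = 23.

Answer: 23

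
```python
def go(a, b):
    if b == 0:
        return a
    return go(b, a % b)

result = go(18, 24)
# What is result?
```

go(18, 24) -> go(24, 18) -> go(18, 6) -> go(6, 0) -> 6

Answer: 6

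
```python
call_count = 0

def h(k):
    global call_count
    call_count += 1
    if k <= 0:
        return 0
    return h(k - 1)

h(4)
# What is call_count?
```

Linear recursion stepping by 1: 5 calls from k=4 down to ≤0.

Answer: 5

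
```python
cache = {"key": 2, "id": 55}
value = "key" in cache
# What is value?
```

Trace:
`cache = {"key": 2, "id": 55}` → cache = {'key': 2, 'id': 55}
`value = "key" in cache` → value = True
So value = True

Answer: True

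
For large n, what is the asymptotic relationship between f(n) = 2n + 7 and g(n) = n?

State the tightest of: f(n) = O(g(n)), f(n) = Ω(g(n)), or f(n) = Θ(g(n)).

2n + 7 vs n: f(n) = Θ(g(n)) — they are asymptotically equivalent (constant factors don't affect Θ).

Answer: f(n) = Θ(g(n)) — they are asymptotically equivalent (constant factors don't affect Θ).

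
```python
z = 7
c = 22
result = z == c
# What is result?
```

Trace:
`z = 7` → z = 7
`c = 22` → c = 22
`result = z == c` → result = False
So result = False

Answer: False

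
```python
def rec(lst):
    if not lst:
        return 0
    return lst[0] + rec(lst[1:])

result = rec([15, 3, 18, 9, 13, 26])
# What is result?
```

15 + 3 + 18 + 9 + 13 + 26 + 0 = 84

Answer: 84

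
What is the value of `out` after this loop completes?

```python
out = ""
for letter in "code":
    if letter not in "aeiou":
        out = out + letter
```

Remove vowels from 'code'
`out` takes the values: "" → "c" → "cd"

Answer: "cd"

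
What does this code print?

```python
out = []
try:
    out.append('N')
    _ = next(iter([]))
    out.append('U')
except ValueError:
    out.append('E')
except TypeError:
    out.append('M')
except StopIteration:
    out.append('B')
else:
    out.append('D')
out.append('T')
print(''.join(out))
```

Execution trace: 'N' (try body) → 'B' (except StopIteration) → 'T' (after the try/except). Output: NBT

Answer: NBT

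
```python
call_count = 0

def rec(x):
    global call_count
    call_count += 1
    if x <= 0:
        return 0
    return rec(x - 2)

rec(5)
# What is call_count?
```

Linear recursion stepping by 2: 4 calls from x=5 down to ≤0.

Answer: 4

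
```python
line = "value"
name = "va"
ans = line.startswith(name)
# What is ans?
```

Trace:
`line = "value"` → line = 'value'
`name = "va"` → name = 'va'
`ans = line.startswith(name)` → ans = True
So ans = True

Answer: True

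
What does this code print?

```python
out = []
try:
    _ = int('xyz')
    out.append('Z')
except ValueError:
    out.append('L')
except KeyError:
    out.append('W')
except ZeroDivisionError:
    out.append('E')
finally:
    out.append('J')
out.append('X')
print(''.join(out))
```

Execution trace: 'L' (except ValueError) → 'J' (finally) → 'X' (after the try/except). Output: LJX

Answer: LJX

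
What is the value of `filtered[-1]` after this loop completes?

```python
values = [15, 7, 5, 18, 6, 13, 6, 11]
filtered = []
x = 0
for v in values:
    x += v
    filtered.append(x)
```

Cumulative sum ends at 81
`filtered` takes the values: [] → [15] → [15, 22] → [15, 22, 27] → [15, 22, 27, 45] → [15, 22, 27, 45, 51] → [15, 22, 27, 45, 51, 64] → [15, 22, 27, 45, 51, 64, 70] → [15, 22, 27, 45, 51, 64, 70, 81]
So `filtered[-1]` = 81

Answer: 81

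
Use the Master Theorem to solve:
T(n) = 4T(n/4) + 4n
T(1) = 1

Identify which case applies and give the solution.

a=4, b=4, f(n)=4n. log_4(4) = 1. Since c=1 = 1, Case 2 applies: T(n) = Θ(n^log_b(a) · log n) = O(n log n).

Answer: O(n log n) - Case 2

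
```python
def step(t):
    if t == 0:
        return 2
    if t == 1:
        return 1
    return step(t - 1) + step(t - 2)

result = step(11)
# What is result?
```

Build up from base cases: step(0)=2, step(1)=1, step(2)=3, step(3)=4, step(4)=7, step(5)=11, step(6)=18, ..., step(11)=199

Answer: 199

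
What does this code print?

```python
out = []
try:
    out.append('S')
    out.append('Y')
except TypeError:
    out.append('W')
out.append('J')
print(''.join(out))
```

Execution trace: 'S' (try body) → 'Y' (try body, no exception) → 'J' (after the try/except). Output: SYJ

Answer: SYJ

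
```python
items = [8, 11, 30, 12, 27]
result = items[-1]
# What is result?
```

Trace:
`items = [8, 11, 30, 12, 27]` → items = [8, 11, 30, 12, 27]
`result = items[-1]` → result = 27
So result = 27

Answer: 27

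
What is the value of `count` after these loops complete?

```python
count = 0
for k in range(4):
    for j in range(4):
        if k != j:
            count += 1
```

4² - 4 (exclude diagonal)
`count` takes the values: 0 → 1 → 2 → 3 → 4 → 5 → 6 → 7 → 8 → 9 → 10 → 11 → 12

Answer: 12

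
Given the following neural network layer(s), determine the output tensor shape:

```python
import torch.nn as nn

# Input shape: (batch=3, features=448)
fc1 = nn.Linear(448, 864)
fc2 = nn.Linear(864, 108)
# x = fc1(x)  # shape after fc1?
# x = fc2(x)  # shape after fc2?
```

Input: (3, 448) -> after fc1: (3, 864) -> Output: (3, 108)

Answer: (3, 108)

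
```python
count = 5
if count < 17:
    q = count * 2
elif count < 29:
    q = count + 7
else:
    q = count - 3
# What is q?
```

Trace:
`count = 5` → count = 5
`if count < 17: ...` → count < 17 is True → q = 10
So q = 10

Answer: 10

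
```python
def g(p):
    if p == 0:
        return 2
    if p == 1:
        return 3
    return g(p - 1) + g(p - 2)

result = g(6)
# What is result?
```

Build up from base cases: g(0)=2, g(1)=3, g(2)=5, g(3)=8, g(4)=13, g(5)=21, g(6)=34

Answer: 34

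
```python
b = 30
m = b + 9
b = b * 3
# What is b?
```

Trace:
`b = 30` → b = 30
`m = b + 9` → m = 39
`b = b * 3` → b = 90
So b = 90

Answer: 90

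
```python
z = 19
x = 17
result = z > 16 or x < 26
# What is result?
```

Trace:
`z = 19` → z = 19
`x = 17` → x = 17
`result = z > 16 or x < 26` → result = True
So result = True

Answer: True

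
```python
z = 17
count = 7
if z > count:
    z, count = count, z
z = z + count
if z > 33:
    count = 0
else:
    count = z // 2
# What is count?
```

Trace:
`z = 17` → z = 17
`count = 7` → count = 7
`if z > count: ...` → z > count is True → z = 7; count = 17
`z = z + count` → z = 24
`if z > 33: ...` → z > 33 is False, take else branch → count = 12
So count = 12

Answer: 12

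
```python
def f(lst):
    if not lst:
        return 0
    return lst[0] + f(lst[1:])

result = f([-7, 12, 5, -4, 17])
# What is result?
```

(-7) + 12 + 5 + (-4) + 17 + 0 = 23

Answer: 23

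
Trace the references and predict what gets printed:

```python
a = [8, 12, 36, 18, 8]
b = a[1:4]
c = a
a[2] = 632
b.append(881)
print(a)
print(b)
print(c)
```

Key concept: slice vs alias.
Step by step:
`a = [8, 12, 36, 18, 8]` → a = [8, 12, 36, 18, 8]
`b = a[1:4]` → b = [12, 36, 18]
`c = a` → c = [8, 12, 36, 18, 8] (same object as a)
`a[2] = 632` → a = [8, 12, 632, 18, 8] (same object as c); c = [8, 12, 632, 18, 8] (same object as a)
`b.append(881)` → b = [12, 36, 18, 881]
`print(a)` → prints [8, 12, 632, 18, 8]
`print(b)` → prints [12, 36, 18, 881]
`print(c)` → prints [8, 12, 632, 18, 8]

Answer:
[8, 12, 632, 18, 8]
[12, 36, 18, 881]
[8, 12, 632, 18, 8]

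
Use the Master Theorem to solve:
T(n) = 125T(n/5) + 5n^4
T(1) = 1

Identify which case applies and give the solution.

a=125, b=5, f(n)=5n^4. log_5(125) = 3. Since c=4 > 3 and the regularity condition holds (125(n/5)^4 = (125/5^4)n^4 with 125/5^4 < 1), Case 3 applies: T(n) = Θ(f(n)) = O(n^4).

Answer: O(n^4) - Case 3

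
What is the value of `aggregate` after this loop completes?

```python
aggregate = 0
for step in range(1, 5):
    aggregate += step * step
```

Sum of squares 1² to 4² = 30
`aggregate` takes the values: 0 → 1 → 5 → 14 → 30

Answer: 30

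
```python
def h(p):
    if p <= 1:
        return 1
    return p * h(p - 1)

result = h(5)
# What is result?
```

h(5) = 5 * 4 * 3 * 2 * 1 = 120

Answer: 120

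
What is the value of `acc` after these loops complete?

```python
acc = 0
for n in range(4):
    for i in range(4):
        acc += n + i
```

Sum of all n+i for n,i in 4x4
`acc` takes the values: 0 → 1 → 3 → 6 → 7 → 9 → 12 → 16 → 18 → 21 → 25 → 30 → 33 → 37 → 42 → 48

Answer: 48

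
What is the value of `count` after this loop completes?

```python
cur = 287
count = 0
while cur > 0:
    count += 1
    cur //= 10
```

Count digits by repeated division by 10
`count` takes the values: 0 → 1 → 2 → 3

Answer: 3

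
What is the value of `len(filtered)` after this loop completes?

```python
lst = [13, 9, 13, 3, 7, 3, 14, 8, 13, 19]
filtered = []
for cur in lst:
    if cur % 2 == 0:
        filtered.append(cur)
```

Count even numbers in [13, 9, 13, 3, 7, 3, 14, 8, 13, 19]
`filtered` takes the values: [] → [14] → [14, 8]
So `len(filtered)` = 2

Answer: 2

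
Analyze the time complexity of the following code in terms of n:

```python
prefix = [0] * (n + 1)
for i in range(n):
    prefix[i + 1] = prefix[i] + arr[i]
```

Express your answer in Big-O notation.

This is Prefix sum computation. Time complexity: O(n).

Answer: O(n)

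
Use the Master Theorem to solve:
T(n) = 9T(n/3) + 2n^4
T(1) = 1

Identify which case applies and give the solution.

a=9, b=3, f(n)=2n^4. log_3(9) = 2. Since c=4 > 2 and the regularity condition holds (9(n/3)^4 = (9/3^4)n^4 with 9/3^4 < 1), Case 3 applies: T(n) = Θ(f(n)) = O(n^4).

Answer: O(n^4) - Case 3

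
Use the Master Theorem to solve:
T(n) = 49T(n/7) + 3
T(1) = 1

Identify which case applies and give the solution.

a=49, b=7, f(n)=3. log_7(49) = 2. Since c=0 < 2, Case 1 applies: T(n) = Θ(n^log_b(a)) = O(n^2).

Answer: O(n^2) - Case 1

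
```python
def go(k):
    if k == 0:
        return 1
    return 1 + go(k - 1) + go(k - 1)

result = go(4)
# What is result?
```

go(k) = 1 + 2·go(k-1), go(0)=1. Closed form: (1+1)·2^4 - 1 = 31.

Answer: 31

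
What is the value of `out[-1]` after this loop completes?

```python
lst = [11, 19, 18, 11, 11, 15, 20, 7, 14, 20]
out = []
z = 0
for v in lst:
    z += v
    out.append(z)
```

Cumulative sum ends at 146
`out` takes the values: [] → [11] → [11, 30] → [11, 30, 48] → [11, 30, 48, 59] → [11, 30, 48, 59, 70] → [11, 30, 48, 59, 70, 85] → [11, 30, 48, 59, 70, 85, 105] → [11, 30, 48, 59, 70, 85, 105, 112] → [11, 30, 48, 59, 70, 85, 105, 112, 126] → [11, 30, 48, 59, 70, 85, 105, 112, 126, 146]
So `out[-1]` = 146

Answer: 146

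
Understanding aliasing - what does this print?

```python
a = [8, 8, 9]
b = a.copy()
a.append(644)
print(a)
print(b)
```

Key concept: list.copy() creates independent copy.
Step by step:
`a = [8, 8, 9]` → a = [8, 8, 9]
`b = a.copy()` → b = [8, 8, 9]
`a.append(644)` → a = [8, 8, 9, 644]
`print(a)` → prints [8, 8, 9, 644]
`print(b)` → prints [8, 8, 9]

Answer:
[8, 8, 9, 644]
[8, 8, 9]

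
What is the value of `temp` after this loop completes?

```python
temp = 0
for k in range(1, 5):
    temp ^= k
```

XOR of 1 to 4
`temp` takes the values: 0 → 1 → 3 → 0 → 4

Answer: 4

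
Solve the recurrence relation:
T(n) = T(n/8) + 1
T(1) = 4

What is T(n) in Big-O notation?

Each step divides n by 8 and adds 1. After log_8(n) steps we reach T(1)=4. So T(n) = 1·log_8(n) + 4 = O(log n).

Answer: O(log n)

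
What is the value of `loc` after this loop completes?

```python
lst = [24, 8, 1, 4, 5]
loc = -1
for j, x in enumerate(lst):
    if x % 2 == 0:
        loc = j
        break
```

First even number index in [24, 8, 1, 4, 5]
`loc` takes the values: -1 → 0

Answer: 0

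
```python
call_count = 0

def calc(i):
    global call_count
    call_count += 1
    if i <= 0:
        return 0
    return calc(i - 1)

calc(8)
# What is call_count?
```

Linear recursion stepping by 1: 9 calls from i=8 down to ≤0.

Answer: 9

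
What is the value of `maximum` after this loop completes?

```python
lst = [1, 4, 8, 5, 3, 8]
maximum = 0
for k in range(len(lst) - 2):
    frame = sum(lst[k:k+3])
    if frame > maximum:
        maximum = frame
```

Max sum of 3-element window in [1, 4, 8, 5, 3, 8]
`maximum` takes the values: 0 → 13 → 17

Answer: 17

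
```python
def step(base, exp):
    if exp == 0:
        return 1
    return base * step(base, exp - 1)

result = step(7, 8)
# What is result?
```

step(7, 8) = 7 * 7 * 7 * 7 * 7 * 7 * 7 * 7 = 5764801

Answer: 5764801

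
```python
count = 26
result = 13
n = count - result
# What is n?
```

Trace:
`count = 26` → count = 26
`result = 13` → result = 13
`n = count - result` → n = 13
So n = 13

Answer: 13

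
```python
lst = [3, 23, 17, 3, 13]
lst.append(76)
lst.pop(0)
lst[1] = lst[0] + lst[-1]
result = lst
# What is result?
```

Trace:
`lst = [3, 23, 17, 3, 13]` → lst = [3, 23, 17, 3, 13]
`lst.append(76)` → lst = [3, 23, 17, 3, 13, 76]
`lst.pop(0)` → lst = [23, 17, 3, 13, 76]
`lst[1] = lst[0] + lst[-1]` → lst = [23, 99, 3, 13, 76]
`result = lst` → result = [23, 99, 3, 13, 76]
So result = [23, 99, 3, 13, 76]

Answer: [23, 99, 3, 13, 76]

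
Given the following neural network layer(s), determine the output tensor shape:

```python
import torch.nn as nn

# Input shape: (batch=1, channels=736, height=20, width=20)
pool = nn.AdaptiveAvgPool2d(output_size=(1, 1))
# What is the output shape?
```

Input: (1, 736, 20, 20) -> Output: (1, 736, 1, 1)

Answer: (1, 736, 1, 1)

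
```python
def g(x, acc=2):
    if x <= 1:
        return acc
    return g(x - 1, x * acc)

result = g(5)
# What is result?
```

Accumulator trace (n, acc): (5, 2) -> (4, 10) -> (3, 40) -> (2, 120) -> (1, 240) -> return 240

Answer: 240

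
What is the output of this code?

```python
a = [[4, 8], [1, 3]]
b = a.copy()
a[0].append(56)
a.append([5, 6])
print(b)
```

Key concept: shallow copy with nested lists.
Step by step:
`a = [[4, 8], [1, 3]]` → a = [[4, 8], [1, 3]]
`b = a.copy()` → b = [[4, 8], [1, 3]]
`a[0].append(56)` → a = [[4, 8, 56], [1, 3]]; b = [[4, 8, 56], [1, 3]]
`a.append([5, 6])` → a = [[4, 8, 56], [1, 3], [5, 6]]
`print(b)` → prints [[4, 8, 56], [1, 3]]

Answer: [[4, 8, 56], [1, 3]]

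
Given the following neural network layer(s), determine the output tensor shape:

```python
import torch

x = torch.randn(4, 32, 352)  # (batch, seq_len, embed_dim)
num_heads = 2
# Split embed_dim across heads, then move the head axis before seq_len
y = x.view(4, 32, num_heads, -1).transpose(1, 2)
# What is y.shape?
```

Input: (4, 32, 352) -> head_dim = 352 // 2 = 176; after view: (4, 32, 2, 176) -> after transpose(1, 2): (4, 2, 32, 176) -> Output: (4, 2, 32, 176)

Answer: (4, 2, 32, 176)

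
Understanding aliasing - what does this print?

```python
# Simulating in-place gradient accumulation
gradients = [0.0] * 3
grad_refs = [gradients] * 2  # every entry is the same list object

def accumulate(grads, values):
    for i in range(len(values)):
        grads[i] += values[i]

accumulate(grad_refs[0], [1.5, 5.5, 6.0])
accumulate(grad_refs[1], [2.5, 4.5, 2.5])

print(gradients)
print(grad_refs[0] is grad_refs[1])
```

Key concept: gradient accumulation aliasing.
Step by step:
`gradients = [0.0] * 3` → gradients = [0.0, 0.0, 0.0]
`grad_refs = [gradients] * 2` → grad_refs = [[0.0, 0.0, 0.0], [0.0, 0.0, 0.0]]
`accumulate(grad_refs[0], [1.5, 5.5, 6.0])` → gradients = [1.5, 5.5, 6.0]; grad_refs = [[1.5, 5.5, 6.0], [1.5, 5.5, 6.0]]
`accumulate(grad_refs[1], [2.5, 4.5, 2.5])` → gradients = [4.0, 10.0, 8.5]; grad_refs = [[4.0, 10.0, 8.5], [4.0, 10.0, 8.5]]
`print(gradients)` → prints [4.0, 10.0, 8.5]
`print(grad_refs[0] is grad_refs[1])` → prints True

Answer:
[4.0, 10.0, 8.5]
True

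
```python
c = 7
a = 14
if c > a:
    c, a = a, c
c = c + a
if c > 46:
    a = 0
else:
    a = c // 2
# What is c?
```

Trace:
`c = 7` → c = 7
`a = 14` → a = 14
`if c > a: ...` → c > a is False → no variable changes
`c = c + a` → c = 21
`if c > 46: ...` → c > 46 is False, take else branch → a = 10
So c = 21

Answer: 21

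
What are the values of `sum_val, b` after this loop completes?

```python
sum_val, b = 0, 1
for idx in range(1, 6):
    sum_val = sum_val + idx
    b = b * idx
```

Sum and factorial of 1 to 5
`sum_val, b` takes the values: (0, 1) → (1, 1) → (3, 1) → (3, 2) → (6, 2) → (6, 6) → (10, 6) → (10, 24) → (15, 24) → (15, 120)

Answer: 15, 120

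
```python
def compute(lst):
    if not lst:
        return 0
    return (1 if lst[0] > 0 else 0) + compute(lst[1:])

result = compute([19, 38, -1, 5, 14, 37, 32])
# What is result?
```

Count of positive elements in [19, 38, -1, 5, 14, 37, 32] = 6

Answer: 6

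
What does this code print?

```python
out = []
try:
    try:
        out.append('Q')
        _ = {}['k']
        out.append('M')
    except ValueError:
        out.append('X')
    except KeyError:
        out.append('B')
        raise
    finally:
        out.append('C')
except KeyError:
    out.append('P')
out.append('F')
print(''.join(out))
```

Execution trace: 'Q' (inner try body) → 'B' (inner except KeyError) → 'C' (inner finally) → 'P' (outer except KeyError) → 'F' (after the try/except). Output: QBCPF

Answer: QBCPF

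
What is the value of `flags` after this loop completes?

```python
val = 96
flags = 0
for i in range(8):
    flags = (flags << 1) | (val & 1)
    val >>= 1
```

Reverse lowest 8 bits of 96
`flags` takes the values: 0 → 1 → 3 → 6

Answer: 6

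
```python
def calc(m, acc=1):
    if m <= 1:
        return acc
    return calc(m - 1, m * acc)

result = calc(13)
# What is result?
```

Accumulator trace (n, acc): (13, 1) -> (12, 13) -> (11, 156) -> (10, 1716) -> (9, 17160) -> (8, 154440) -> (7, 1235520) -> (6, 8648640) -> (5, 51891840) -> (4, 259459200) -> (3, 1037836800) -> (2, 3113510400) -> (1, 6227020800) -> return 6227020800

Answer: 6227020800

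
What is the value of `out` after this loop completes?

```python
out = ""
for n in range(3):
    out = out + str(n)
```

Concatenate digits 0 to 2
`out` takes the values: "" → "0" → "01" → "012"

Answer: "012"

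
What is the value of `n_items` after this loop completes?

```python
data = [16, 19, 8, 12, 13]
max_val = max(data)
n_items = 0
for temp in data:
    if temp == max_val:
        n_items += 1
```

Count of max value 19 in [16, 19, 8, 12, 13]
`n_items` takes the values: 0 → 1

Answer: 1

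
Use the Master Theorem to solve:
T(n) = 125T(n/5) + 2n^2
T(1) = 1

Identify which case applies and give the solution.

a=125, b=5, f(n)=2n^2. log_5(125) = 3. Since c=2 < 3, Case 1 applies: T(n) = Θ(n^log_b(a)) = O(n^3).

Answer: O(n^3) - Case 1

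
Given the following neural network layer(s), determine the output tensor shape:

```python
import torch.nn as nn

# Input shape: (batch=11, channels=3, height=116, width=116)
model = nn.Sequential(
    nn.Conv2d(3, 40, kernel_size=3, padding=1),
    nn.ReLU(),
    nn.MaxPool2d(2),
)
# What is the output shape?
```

Input: (11, 3, 116, 116) -> after Conv2d: (11, 40, 116, 116) -> after ReLU: (11, 40, 116, 116) -> Output: (11, 40, 58, 58)

Answer: (11, 40, 58, 58)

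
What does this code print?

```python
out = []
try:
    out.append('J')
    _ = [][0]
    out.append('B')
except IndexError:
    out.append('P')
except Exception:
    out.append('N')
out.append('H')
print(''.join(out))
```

Execution trace: 'J' (try body) → 'P' (except IndexError) → 'H' (after the try/except). Output: JPH

Answer: JPH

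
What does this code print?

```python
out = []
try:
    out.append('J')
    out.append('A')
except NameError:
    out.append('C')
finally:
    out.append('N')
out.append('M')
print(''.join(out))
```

Execution trace: 'J' (try body) → 'A' (try body, no exception) → 'N' (finally) → 'M' (after the try/except). Output: JANM

Answer: JANM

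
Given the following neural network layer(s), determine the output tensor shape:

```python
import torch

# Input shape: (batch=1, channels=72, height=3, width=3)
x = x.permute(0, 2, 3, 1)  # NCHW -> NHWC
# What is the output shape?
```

Input: (1, 72, 3, 3) -> Output: (1, 3, 3, 72)

Answer: (1, 3, 3, 72)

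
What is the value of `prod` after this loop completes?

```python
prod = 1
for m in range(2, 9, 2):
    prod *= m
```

Product of even numbers 2 to 8
`prod` takes the values: 1 → 2 → 8 → 48 → 384

Answer: 384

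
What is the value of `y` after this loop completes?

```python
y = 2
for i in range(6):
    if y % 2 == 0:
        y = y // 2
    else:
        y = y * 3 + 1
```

Collatz-style transformation from 2
`y` takes the values: 2 → 1 → 4 → 2 → 1 → 4 → 2

Answer: 2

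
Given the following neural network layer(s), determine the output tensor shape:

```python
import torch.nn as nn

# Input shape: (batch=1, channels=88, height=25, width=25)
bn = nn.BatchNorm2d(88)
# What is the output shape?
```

Input: (1, 88, 25, 25) -> Output: (1, 88, 25, 25)

Answer: (1, 88, 25, 25)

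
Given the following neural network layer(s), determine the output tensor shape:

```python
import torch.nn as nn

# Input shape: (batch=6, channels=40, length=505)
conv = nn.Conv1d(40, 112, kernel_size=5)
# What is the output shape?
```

Input: (6, 40, 505) -> Output: (6, 112, 501)

Answer: (6, 112, 501)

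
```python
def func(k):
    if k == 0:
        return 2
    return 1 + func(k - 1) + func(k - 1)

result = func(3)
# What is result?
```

func(k) = 1 + 2·func(k-1), func(0)=2. Closed form: (2+1)·2^3 - 1 = 23.

Answer: 23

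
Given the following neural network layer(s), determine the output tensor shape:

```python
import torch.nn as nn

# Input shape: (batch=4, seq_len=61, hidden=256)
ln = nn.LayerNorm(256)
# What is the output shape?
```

Input: (4, 61, 256) -> Output: (4, 61, 256)

Answer: (4, 61, 256)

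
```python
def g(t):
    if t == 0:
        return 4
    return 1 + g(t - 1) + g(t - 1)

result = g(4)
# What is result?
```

g(t) = 1 + 2·g(t-1), g(0)=4. Closed form: (4+1)·2^4 - 1 = 79.

Answer: 79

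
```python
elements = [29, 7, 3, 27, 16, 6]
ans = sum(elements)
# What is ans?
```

Trace:
`elements = [29, 7, 3, 27, 16, 6]` → elements = [29, 7, 3, 27, 16, 6]
`ans = sum(elements)` → ans = 88
So ans = 88

Answer: 88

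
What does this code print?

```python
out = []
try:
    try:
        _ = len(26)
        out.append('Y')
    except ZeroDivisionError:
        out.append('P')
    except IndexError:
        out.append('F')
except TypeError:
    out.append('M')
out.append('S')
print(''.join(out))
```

Execution trace: 'M' (outer except TypeError) → 'S' (after the try/except). Output: MS

Answer: MS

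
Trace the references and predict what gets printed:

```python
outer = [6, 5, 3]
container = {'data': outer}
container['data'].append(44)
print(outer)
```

Key concept: dict holds reference to list.
Step by step:
`outer = [6, 5, 3]` → outer = [6, 5, 3]
`container = {'data': outer}` → container = {'data': [6, 5, 3]}
`container['data'].append(44)` → outer = [6, 5, 3, 44]; container = {'data': [6, 5, 3, 44]}
`print(outer)` → prints [6, 5, 3, 44]

Answer: [6, 5, 3, 44]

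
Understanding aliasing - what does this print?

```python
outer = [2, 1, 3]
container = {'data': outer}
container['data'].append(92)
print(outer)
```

Key concept: dict holds reference to list.
Step by step:
`outer = [2, 1, 3]` → outer = [2, 1, 3]
`container = {'data': outer}` → container = {'data': [2, 1, 3]}
`container['data'].append(92)` → outer = [2, 1, 3, 92]; container = {'data': [2, 1, 3, 92]}
`print(outer)` → prints [2, 1, 3, 92]

Answer: [2, 1, 3, 92]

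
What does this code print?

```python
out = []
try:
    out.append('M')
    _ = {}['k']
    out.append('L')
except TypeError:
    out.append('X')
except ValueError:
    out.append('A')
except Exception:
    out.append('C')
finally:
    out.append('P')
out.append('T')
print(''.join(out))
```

Execution trace: 'M' (try body) → 'C' (except Exception) → 'P' (finally) → 'T' (after the try/except). Output: MCPT

Answer: MCPT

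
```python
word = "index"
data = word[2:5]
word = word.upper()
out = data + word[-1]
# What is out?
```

Trace:
`word = "index"` → word = 'index'
`data = word[2:5]` → data = 'dex'
`word = word.upper()` → word = 'INDEX'
`out = data + word[-1]` → out = 'dexX'
So out = 'dexX'

Answer: 'dexX'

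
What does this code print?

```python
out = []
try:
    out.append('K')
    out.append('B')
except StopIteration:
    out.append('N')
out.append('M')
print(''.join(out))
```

Execution trace: 'K' (try body) → 'B' (try body, no exception) → 'M' (after the try/except). Output: KBM

Answer: KBM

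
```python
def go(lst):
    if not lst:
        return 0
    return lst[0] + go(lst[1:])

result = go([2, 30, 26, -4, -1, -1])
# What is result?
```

2 + 30 + 26 + (-4) + (-1) + (-1) + 0 = 52

Answer: 52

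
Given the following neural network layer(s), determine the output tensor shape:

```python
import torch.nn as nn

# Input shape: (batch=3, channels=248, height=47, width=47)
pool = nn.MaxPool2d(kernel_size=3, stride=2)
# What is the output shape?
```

Input: (3, 248, 47, 47) -> Output: (3, 248, 23, 23)

Answer: (3, 248, 23, 23)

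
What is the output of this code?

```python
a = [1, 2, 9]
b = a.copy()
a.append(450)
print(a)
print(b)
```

Key concept: list.copy() creates independent copy.
Step by step:
`a = [1, 2, 9]` → a = [1, 2, 9]
`b = a.copy()` → b = [1, 2, 9]
`a.append(450)` → a = [1, 2, 9, 450]
`print(a)` → prints [1, 2, 9, 450]
`print(b)` → prints [1, 2, 9]

Answer:
[1, 2, 9, 450]
[1, 2, 9]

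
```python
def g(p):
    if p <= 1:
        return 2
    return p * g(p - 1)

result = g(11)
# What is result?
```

g(11) = 11 * 10 * 9 * 8 * 7 * 6 * 5 * 4 * 3 * 2 * 2 = 79833600

Answer: 79833600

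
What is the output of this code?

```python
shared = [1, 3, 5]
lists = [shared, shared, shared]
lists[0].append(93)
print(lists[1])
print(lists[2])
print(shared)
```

Key concept: list of same reference.
Step by step:
`shared = [1, 3, 5]` → shared = [1, 3, 5]
`lists = [shared, shared, shared]` → lists = [[1, 3, 5], [1, 3, 5], [1, 3, 5]]
`lists[0].append(93)` → shared = [1, 3, 5, 93]; lists = [[1, 3, 5, 93], [1, 3, 5, 93], [1, 3, 5, 93]]
`print(lists[1])` → prints [1, 3, 5, 93]
`print(lists[2])` → prints [1, 3, 5, 93]
`print(shared)` → prints [1, 3, 5, 93]

Answer:
[1, 3, 5, 93]
[1, 3, 5, 93]
[1, 3, 5, 93]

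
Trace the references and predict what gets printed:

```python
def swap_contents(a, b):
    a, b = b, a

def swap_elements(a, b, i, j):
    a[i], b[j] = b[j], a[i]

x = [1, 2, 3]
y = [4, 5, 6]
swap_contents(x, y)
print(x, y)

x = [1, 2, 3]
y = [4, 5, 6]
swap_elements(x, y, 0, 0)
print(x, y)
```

Key concept: parameter rebinding vs mutation.
Step by step:
`x = [1, 2, 3]` → x = [1, 2, 3]
`y = [4, 5, 6]` → y = [4, 5, 6]
`swap_contents(x, y)` → no visible change to tracked variables
`print(x, y)` → prints [1, 2, 3] [4, 5, 6]
`x = [1, 2, 3]` → x = [1, 2, 3]
`y = [4, 5, 6]` → y = [4, 5, 6]
`swap_elements(x, y, 0, 0)` → x = [4, 2, 3]; y = [1, 5, 6]
`print(x, y)` → prints [4, 2, 3] [1, 5, 6]

Answer:
[1, 2, 3] [4, 5, 6]
[4, 2, 3] [1, 5, 6]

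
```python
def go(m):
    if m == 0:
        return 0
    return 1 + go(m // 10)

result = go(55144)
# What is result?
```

Count of digits of 55144: 5

Answer: 5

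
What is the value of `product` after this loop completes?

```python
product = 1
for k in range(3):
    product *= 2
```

2^3 = 8
`product` takes the values: 1 → 2 → 4 → 8

Answer: 8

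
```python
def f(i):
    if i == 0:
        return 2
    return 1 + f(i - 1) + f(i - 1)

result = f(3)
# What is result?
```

f(i) = 1 + 2·f(i-1), f(0)=2. Closed form: (2+1)·2^3 - 1 = 23.

Answer: 23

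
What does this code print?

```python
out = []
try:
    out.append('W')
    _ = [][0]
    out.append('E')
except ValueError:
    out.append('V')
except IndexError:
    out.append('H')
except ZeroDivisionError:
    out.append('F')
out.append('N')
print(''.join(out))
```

Execution trace: 'W' (try body) → 'H' (except IndexError) → 'N' (after the try/except). Output: WHN

Answer: WHN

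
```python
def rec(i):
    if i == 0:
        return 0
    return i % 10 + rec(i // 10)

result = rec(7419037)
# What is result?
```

Sum of digits of 7419037: 7 + 3 + 0 + 9 + 1 + 4 + 7 = 31

Answer: 31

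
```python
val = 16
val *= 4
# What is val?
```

Trace:
`val = 16` → val = 16
`val *= 4` → val = 64
So val = 64

Answer: 64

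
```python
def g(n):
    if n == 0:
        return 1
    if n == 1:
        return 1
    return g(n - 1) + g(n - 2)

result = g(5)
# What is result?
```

Build up from base cases: g(0)=1, g(1)=1, g(2)=2, g(3)=3, g(4)=5, g(5)=8

Answer: 8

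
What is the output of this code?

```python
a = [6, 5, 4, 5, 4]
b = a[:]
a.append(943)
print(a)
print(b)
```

Key concept: slice [:] creates copy.
Step by step:
`a = [6, 5, 4, 5, 4]` → a = [6, 5, 4, 5, 4]
`b = a[:]` → b = [6, 5, 4, 5, 4]
`a.append(943)` → a = [6, 5, 4, 5, 4, 943]
`print(a)` → prints [6, 5, 4, 5, 4, 943]
`print(b)` → prints [6, 5, 4, 5, 4]

Answer:
[6, 5, 4, 5, 4, 943]
[6, 5, 4, 5, 4]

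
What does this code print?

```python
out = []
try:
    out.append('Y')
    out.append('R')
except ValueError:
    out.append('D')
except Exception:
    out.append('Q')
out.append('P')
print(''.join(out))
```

Execution trace: 'Y' (try body) → 'R' (try body, no exception) → 'P' (after the try/except). Output: YRP

Answer: YRP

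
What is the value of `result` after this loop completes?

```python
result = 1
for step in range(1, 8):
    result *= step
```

7! = 5040
`result` takes the values: 1 → 2 → 6 → 24 → 120 → 720 → 5040

Answer: 5040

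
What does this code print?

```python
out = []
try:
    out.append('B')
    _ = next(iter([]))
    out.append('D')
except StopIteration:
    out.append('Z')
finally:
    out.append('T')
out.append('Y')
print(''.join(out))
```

Execution trace: 'B' (try body) → 'Z' (except StopIteration) → 'T' (finally) → 'Y' (after the try/except). Output: BZTY

Answer: BZTY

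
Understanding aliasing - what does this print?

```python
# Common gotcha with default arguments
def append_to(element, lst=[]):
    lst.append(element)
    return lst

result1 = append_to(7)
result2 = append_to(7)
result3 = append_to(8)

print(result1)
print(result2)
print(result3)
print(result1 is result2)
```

Key concept: mutable default argument gotcha.
Step by step:
`result1 = append_to(7)` → result1 = [7]
`result2 = append_to(7)` → result1 = [7, 7] (same object as result2); result2 = [7, 7] (same object as result1)
`result3 = append_to(8)` → result1 = [7, 7, 8] (same object as result2, result3); result2 = [7, 7, 8] (same object as result1, result3); result3 = [7, 7, 8] (same object as result1, result2)
`print(result1)` → prints [7, 7, 8]
`print(result2)` → prints [7, 7, 8]
`print(result3)` → prints [7, 7, 8]
`print(result1 is result2)` → prints True

Answer:
[7, 7, 8]
[7, 7, 8]
[7, 7, 8]
True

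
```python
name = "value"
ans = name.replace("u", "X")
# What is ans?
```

Trace:
`name = "value"` → name = 'value'
`ans = name.replace("u", "X")` → ans = 'valXe'
So ans = 'valXe'

Answer: 'valXe'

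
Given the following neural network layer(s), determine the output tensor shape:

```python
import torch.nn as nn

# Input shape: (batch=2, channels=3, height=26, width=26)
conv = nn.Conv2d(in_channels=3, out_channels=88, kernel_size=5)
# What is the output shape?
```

Input: (2, 3, 26, 26) -> Output: (2, 88, 22, 22)

Answer: (2, 88, 22, 22)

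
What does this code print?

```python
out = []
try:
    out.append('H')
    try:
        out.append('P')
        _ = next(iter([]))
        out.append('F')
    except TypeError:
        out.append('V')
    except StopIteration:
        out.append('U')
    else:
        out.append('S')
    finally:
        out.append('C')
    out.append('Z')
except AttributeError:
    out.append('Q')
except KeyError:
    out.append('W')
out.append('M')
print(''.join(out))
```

Execution trace: 'H' (try body) → 'P' (inner try body) → 'U' (inner except StopIteration) → 'C' (inner finally) → 'Z' (try body, no exception) → 'M' (after the try/except). Output: HPUCZM

Answer: HPUCZM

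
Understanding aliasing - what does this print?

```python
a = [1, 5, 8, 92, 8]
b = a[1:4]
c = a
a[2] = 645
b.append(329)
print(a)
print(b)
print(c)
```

Key concept: slice vs alias.
Step by step:
`a = [1, 5, 8, 92, 8]` → a = [1, 5, 8, 92, 8]
`b = a[1:4]` → b = [5, 8, 92]
`c = a` → c = [1, 5, 8, 92, 8] (same object as a)
`a[2] = 645` → a = [1, 5, 645, 92, 8] (same object as c); c = [1, 5, 645, 92, 8] (same object as a)
`b.append(329)` → b = [5, 8, 92, 329]
`print(a)` → prints [1, 5, 645, 92, 8]
`print(b)` → prints [5, 8, 92, 329]
`print(c)` → prints [1, 5, 645, 92, 8]

Answer:
[1, 5, 645, 92, 8]
[5, 8, 92, 329]
[1, 5, 645, 92, 8]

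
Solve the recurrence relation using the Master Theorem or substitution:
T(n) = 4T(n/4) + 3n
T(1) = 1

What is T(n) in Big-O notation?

By Master Theorem: a=4, b=4, f(n)=3n. Since log_4(4) = 1 and f(n) = Θ(n^1), Case 2 applies. T(n) = O(n log n).

Answer: O(n log n)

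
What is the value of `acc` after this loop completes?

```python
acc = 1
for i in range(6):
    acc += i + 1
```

Start at 1, add 1 to 6 = 22
`acc` takes the values: 1 → 2 → 4 → 7 → 11 → 16 → 22

Answer: 22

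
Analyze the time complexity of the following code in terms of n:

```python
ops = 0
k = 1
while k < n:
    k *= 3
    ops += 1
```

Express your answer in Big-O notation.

Each loop level contributes: log n. Multiplying the contributions gives O(log n).

Answer: O(log n)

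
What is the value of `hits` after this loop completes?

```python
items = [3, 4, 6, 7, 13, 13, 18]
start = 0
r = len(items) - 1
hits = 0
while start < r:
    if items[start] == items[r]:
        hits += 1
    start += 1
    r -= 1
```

Count matching pairs from ends
`hits` takes the values: 0

Answer: 0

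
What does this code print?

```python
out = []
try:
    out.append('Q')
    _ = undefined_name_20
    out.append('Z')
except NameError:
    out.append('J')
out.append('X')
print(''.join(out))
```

Execution trace: 'Q' (try body) → 'J' (except NameError) → 'X' (after the try/except). Output: QJX

Answer: QJX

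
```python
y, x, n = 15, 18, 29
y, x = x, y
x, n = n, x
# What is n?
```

Trace:
`y, x, n = 15, 18, 29` → y = 15; x = 18; n = 29
`y, x = x, y` → y = 18; x = 15
`x, n = n, x` → x = 29; n = 15
So n = 15

Answer: 15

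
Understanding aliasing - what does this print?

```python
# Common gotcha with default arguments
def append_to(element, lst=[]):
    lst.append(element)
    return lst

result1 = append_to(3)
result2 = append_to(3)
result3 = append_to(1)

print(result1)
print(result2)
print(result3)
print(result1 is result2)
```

Key concept: mutable default argument gotcha.
Step by step:
`result1 = append_to(3)` → result1 = [3]
`result2 = append_to(3)` → result1 = [3, 3] (same object as result2); result2 = [3, 3] (same object as result1)
`result3 = append_to(1)` → result1 = [3, 3, 1] (same object as result2, result3); result2 = [3, 3, 1] (same object as result1, result3); result3 = [3, 3, 1] (same object as result1, result2)
`print(result1)` → prints [3, 3, 1]
`print(result2)` → prints [3, 3, 1]
`print(result3)` → prints [3, 3, 1]
`print(result1 is result2)` → prints True

Answer:
[3, 3, 1]
[3, 3, 1]
[3, 3, 1]
True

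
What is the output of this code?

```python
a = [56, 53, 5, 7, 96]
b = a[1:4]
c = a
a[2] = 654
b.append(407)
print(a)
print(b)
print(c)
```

Key concept: slice vs alias.
Step by step:
`a = [56, 53, 5, 7, 96]` → a = [56, 53, 5, 7, 96]
`b = a[1:4]` → b = [53, 5, 7]
`c = a` → c = [56, 53, 5, 7, 96] (same object as a)
`a[2] = 654` → a = [56, 53, 654, 7, 96] (same object as c); c = [56, 53, 654, 7, 96] (same object as a)
`b.append(407)` → b = [53, 5, 7, 407]
`print(a)` → prints [56, 53, 654, 7, 96]
`print(b)` → prints [53, 5, 7, 407]
`print(c)` → prints [56, 53, 654, 7, 96]

Answer:
[56, 53, 654, 7, 96]
[53, 5, 7, 407]
[56, 53, 654, 7, 96]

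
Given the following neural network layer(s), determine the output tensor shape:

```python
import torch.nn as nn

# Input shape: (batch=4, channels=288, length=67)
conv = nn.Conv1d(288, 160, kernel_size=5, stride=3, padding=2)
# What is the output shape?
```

Input: (4, 288, 67) -> Output: (4, 160, 23)

Answer: (4, 160, 23)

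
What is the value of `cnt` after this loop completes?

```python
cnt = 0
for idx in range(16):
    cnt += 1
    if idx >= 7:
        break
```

Loop breaks when idx reaches 7, cnt is 8
`cnt` takes the values: 0 → 1 → 2 → 3 → 4 → 5 → 6 → 7 → 8

Answer: 8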